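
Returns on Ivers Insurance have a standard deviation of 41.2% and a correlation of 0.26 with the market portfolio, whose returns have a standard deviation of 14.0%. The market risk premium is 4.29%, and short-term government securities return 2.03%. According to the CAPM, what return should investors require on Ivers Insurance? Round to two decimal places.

β = ρ × σ_i / σ_m = 0.26 × 41.2% / 14.0% = 0.7651
E(R) = 2.03% + 0.7651 × 4.29% = 5.31%

5.31%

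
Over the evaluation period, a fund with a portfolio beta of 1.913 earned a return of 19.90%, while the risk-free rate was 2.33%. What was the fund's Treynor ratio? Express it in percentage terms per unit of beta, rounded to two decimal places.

Treynor = (R_P − R_f) / β_P = (19.90% − 2.33%) / 1.9130 = 17.57% / 1.9130 = 9.18%

9.18%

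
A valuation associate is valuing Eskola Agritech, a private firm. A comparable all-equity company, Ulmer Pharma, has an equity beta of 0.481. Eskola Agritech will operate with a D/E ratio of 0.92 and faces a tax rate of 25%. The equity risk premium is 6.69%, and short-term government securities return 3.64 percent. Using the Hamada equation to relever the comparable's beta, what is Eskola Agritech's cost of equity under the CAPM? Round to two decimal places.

β_L = β_U × [1 + (1 − t)(D/E)] = 0.481 × [1 + (1 − 0.25) × 0.92]
    = 0.481 × [1 + 0.75 × 0.92] = 0.481 × 1.6900 = 0.8129
E(R) = R_f + β_L × MRP = 3.64% + 0.8129 × 6.69% = 9.08%

9.08%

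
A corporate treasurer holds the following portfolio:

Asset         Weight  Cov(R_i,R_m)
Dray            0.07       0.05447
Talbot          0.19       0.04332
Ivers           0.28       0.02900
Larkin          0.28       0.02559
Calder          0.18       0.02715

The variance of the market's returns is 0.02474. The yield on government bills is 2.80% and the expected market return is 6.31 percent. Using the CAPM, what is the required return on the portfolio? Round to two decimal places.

7.37%

β_Dray = 0.05447 / 0.02474 = 2.2017
β_Talbot = 0.04332 / 0.02474 = 1.7510
β_Ivers = 0.02900 / 0.02474 = 1.1722
β_Larkin = 0.02559 / 0.02474 = 1.0344
β_Calder = 0.02715 / 0.02474 = 1.0974
β_P = Σ w_i β_i = 0.07×2.2017 + 0.19×1.7510 + 0.28×1.1722 + 0.28×1.0344 + 0.18×1.0974 = 1.3022
MRP = 6.31% − 2.80% = 3.51%
E(R_P) = R_f + β_P × MRP = 2.80% + 1.3022 × 3.51% = 7.37%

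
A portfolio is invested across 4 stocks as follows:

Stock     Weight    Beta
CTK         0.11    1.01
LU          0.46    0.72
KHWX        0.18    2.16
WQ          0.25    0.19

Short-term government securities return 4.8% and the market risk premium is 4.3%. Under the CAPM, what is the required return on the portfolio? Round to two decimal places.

β_P = Σ w_i β_i = 0.11×1.01 + 0.46×0.72 + 0.18×2.16 + 0.25×0.19 = 0.8786
E(R_P) = R_f + β_P × MRP = 4.8% + 0.8786 × 4.3% = 8.58%

8.58%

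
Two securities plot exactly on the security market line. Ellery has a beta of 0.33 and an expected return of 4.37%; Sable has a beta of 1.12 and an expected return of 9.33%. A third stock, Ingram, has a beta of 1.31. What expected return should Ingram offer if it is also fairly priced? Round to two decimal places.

10.52%

MRP (SML slope) = (9.33% − 4.37%) / (1.12 − 0.33) = 4.96% / 0.79 = 6.2785%
R_f (intercept) = 4.37% − 0.33 × 6.2785% = 2.2981%
E(R_Ingram) = R_f + β × MRP = 2.2981% + 1.31 × 6.2785% = 10.52%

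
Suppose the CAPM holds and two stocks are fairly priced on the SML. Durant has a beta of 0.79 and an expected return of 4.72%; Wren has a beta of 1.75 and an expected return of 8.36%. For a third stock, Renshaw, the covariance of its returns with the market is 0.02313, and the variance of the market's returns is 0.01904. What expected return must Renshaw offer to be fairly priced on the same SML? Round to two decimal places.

6.33%

MRP = (8.36% − 4.72%) / (1.75 − 0.79) = 3.7917%
R_f = 4.72% − 0.79 × 3.7917% = 1.7246%
β_Renshaw = Cov / Var(R_m) = 0.02313 / 0.01904 = 1.2148
E(R_Renshaw) = R_f + β × MRP = 1.7246% + 1.2148 × 3.7917% = 6.33%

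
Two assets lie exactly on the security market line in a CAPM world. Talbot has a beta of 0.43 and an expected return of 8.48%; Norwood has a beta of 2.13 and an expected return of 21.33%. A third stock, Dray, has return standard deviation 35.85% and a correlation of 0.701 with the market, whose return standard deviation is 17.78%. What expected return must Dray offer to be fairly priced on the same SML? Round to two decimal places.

MRP = (21.33% − 8.48%) / (2.13 − 0.43) = 7.5588%
R_f = 8.48% − 0.43 × 7.5588% = 5.2297%
β_Dray = ρ·σ_i/σ_m = 0.701 × 35.85 / 17.78 = 1.4134
E(R_Dray) = R_f + β × MRP = 5.2297% + 1.4134 × 7.5588% = 15.91%

15.91%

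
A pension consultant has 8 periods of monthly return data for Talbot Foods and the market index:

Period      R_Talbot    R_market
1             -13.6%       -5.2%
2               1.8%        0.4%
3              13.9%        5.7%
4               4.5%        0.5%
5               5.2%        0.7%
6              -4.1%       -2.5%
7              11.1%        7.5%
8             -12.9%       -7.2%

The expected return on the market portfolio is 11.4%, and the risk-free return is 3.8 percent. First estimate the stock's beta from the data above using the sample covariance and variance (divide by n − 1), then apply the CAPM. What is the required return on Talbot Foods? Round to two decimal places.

Mean R_i = (-13.6 + 1.8 + 13.9 + 4.5 + 5.2 − 4.1 + 11.1 − 12.9) / 8 = 0.7375%
Mean R_m = (-5.2 + 0.4 + 5.7 + 0.5 + 0.7 − 2.5 + 7.5 − 7.2) / 8 = -0.0125%
Σ(R_i − R̄_i)(R_m − R̄_m) = 343.0138  ⇒  Cov = 343.0138 / 7 = 49.0020
Σ(R_m − R̄_m)² = 174.7688  ⇒  Var(R_m) = 174.7688 / 7 = 24.9670
β = Cov / Var(R_m) = 49.0020 / 24.9670 = 1.9627
MRP = 11.4% − 3.8% = 7.60%
E(R) = R_f + β × MRP = 3.8% + 1.9627 × 7.6% = 18.72%

18.72%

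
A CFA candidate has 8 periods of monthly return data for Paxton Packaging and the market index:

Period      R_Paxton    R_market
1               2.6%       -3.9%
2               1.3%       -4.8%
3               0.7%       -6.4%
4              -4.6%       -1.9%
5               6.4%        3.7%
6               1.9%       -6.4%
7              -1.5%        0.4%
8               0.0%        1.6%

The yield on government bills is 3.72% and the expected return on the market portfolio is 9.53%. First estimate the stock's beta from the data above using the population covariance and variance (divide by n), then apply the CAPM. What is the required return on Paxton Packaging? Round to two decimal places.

Mean R_i = (2.6 + 1.3 + 0.7 − 4.6 + 6.4 + 1.9 − 1.5 + 0.0) / 8 = 0.8500%
Mean R_m = (-3.9 − 4.8 − 6.4 − 1.9 + 3.7 − 6.4 + 0.4 + 1.6) / 8 = -2.2125%
Σ(R_i − R̄_i)(R_m − R̄_m) = 13.8450  ⇒  Cov = 13.8450 / 8 = 1.7306
Σ(R_m − R̄_m)² = 101.0288  ⇒  Var(R_m) = 101.0288 / 8 = 12.6286
β = Cov / Var(R_m) = 1.7306 / 12.6286 = 0.1370
MRP = 9.53% − 3.72% = 5.81%
E(R) = R_f + β × MRP = 3.72% + 0.1370 × 5.81% = 4.52%

4.52%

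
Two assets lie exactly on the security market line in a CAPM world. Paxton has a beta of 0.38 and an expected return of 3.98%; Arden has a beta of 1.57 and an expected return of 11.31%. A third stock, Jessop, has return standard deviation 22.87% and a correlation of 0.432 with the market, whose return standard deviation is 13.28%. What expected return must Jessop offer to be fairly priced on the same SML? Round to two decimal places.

MRP = (11.31% − 3.98%) / (1.57 − 0.38) = 6.1597%
R_f = 3.98% − 0.38 × 6.1597% = 1.6393%
β_Jessop = ρ·σ_i/σ_m = 0.432 × 22.87 / 13.28 = 0.7440
E(R_Jessop) = R_f + β × MRP = 1.6393% + 0.7440 × 6.1597% = 6.22%

6.22%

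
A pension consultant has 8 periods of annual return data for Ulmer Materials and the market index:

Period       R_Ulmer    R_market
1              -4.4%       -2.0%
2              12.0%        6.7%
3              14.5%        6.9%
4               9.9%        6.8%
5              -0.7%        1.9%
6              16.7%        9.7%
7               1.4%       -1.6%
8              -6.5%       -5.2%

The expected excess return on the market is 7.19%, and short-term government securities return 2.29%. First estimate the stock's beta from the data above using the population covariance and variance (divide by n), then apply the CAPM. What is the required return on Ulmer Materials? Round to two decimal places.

Mean R_i = (-4.4 + 12.0 + 14.5 + 9.9 − 0.7 + 16.7 + 1.4 − 6.5) / 8 = 5.3625%
Mean R_m = (-2.0 + 6.7 + 6.9 + 6.8 + 1.9 + 9.7 − 1.6 − 5.2) / 8 = 2.9000%
Σ(R_i − R̄_i)(R_m − R̄_m) = 324.3800  ⇒  Cov = 324.3800 / 8 = 40.5475
Σ(R_m − R̄_m)² = 202.7600  ⇒  Var(R_m) = 202.7600 / 8 = 25.3450
β = Cov / Var(R_m) = 40.5475 / 25.3450 = 1.5998
E(R) = R_f + β × MRP = 2.29% + 1.5998 × 7.19% = 13.79%

13.79%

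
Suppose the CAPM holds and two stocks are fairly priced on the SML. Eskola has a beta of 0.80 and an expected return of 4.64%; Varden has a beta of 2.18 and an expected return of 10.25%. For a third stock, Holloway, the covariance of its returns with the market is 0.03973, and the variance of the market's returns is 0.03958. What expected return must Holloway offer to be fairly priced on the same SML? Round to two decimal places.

5.47%

MRP = (10.25% − 4.64%) / (2.18 − 0.80) = 4.0652%
R_f = 4.64% − 0.80 × 4.0652% = 1.3878%
β_Holloway = Cov / Var(R_m) = 0.03973 / 0.03958 = 1.0038
E(R_Holloway) = R_f + β × MRP = 1.3878% + 1.0038 × 4.0652% = 5.47%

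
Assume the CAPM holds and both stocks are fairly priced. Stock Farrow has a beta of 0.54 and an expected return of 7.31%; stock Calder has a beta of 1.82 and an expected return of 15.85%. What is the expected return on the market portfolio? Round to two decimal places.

10.38%

Both satisfy E(R) = R_f + β·MRP, so the slope of the SML is
MRP = (15.85% − 7.31%) / (1.82 − 0.54) = 8.54% / 1.28 = 6.6719%
R_f = E(R_Farrow) − β_Farrow·MRP = 7.31% − 0.54 × 6.6719% = 3.7072%
E(R_m) = R_f + MRP = 3.7072% + 6.6719% = 10.38%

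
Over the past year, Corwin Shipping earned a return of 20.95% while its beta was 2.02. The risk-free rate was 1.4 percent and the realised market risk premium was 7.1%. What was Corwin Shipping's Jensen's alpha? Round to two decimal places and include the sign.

+5.21%

CAPM benchmark = R_f + β(R_m − R_f) = 1.4% + 2.02 × 7.1% = 15.7420%
α = actual − benchmark = 20.95% − 15.7420% = +5.21%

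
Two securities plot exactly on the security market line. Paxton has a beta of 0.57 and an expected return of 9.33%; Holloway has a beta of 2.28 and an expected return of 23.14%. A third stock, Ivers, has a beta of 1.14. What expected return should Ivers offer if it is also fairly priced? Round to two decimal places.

13.93%

MRP (SML slope) = (23.14% − 9.33%) / (2.28 − 0.57) = 13.81% / 1.71 = 8.0760%
R_f (intercept) = 9.33% − 0.57 × 8.0760% = 4.7267%
E(R_Ivers) = R_f + β × MRP = 4.7267% + 1.14 × 8.0760% = 13.93%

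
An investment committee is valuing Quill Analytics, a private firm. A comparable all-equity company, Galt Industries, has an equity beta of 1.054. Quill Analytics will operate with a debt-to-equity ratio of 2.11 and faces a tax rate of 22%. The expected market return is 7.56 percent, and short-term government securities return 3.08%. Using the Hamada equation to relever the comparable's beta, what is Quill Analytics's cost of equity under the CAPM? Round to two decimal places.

15.57%

β_L = β_U × [1 + (1 − t)(D/E)] = 1.054 × [1 + (1 − 0.22) × 2.11]
    = 1.054 × [1 + 0.78 × 2.11] = 1.054 × 2.6458 = 2.7887
MRP = 7.56% − 3.08% = 4.48%
E(R) = R_f + β_L × MRP = 3.08% + 2.7887 × 4.48% = 15.57%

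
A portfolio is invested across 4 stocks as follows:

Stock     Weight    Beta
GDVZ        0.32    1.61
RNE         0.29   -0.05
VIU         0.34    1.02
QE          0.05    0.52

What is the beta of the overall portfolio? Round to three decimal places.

0.874

β_P = Σ w_i β_i = 0.32×1.61 + 0.29×-0.05 + 0.34×1.02 + 0.05×0.52 = 0.8735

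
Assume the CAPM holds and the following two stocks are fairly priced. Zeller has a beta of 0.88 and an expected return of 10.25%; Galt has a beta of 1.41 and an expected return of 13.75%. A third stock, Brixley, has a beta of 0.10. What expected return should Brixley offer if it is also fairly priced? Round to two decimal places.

5.10%

MRP (SML slope) = (13.75% − 10.25%) / (1.41 − 0.88) = 3.50% / 0.53 = 6.6038%
R_f (intercept) = 10.25% − 0.88 × 6.6038% = 4.4387%
E(R_Brixley) = R_f + β × MRP = 4.4387% + 0.10 × 6.6038% = 5.10%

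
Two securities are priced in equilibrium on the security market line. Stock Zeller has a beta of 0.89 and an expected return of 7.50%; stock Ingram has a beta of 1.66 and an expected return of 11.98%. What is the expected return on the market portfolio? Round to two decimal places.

8.14%

Both satisfy E(R) = R_f + β·MRP, so the slope of the SML is
MRP = (11.98% − 7.50%) / (1.66 − 0.89) = 4.48% / 0.77 = 5.8182%
R_f = E(R_Zeller) − β_Zeller·MRP = 7.50% − 0.89 × 5.8182% = 2.3218%
E(R_m) = R_f + MRP = 2.3218% + 5.8182% = 8.14%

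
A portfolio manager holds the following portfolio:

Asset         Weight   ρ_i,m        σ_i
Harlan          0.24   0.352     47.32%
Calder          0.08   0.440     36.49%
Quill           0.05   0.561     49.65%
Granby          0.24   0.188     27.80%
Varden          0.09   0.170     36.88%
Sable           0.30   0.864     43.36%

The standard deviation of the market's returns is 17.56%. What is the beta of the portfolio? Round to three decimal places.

1.124

β_Harlan = 0.352 × 47.32% / 17.56% = 0.9486
β_Calder = 0.440 × 36.49% / 17.56% = 0.9143
β_Quill = 0.561 × 49.65% / 17.56% = 1.5862
β_Granby = 0.188 × 27.80% / 17.56% = 0.2976
β_Varden = 0.170 × 36.88% / 17.56% = 0.3570
β_Sable = 0.864 × 43.36% / 17.56% = 2.1334
β_P = Σ w_i β_i = 0.24×0.9486 + 0.08×0.9143 + 0.05×1.5862 + 0.24×0.2976 + 0.09×0.3570 + 0.30×2.1334 = 1.1237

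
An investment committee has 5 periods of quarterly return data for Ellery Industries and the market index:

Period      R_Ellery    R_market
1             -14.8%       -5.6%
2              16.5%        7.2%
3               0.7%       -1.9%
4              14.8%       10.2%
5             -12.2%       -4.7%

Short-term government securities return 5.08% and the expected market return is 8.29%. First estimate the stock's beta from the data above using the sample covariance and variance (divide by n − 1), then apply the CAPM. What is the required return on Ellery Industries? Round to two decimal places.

11.32%

Mean R_i = (-14.8 + 16.5 + 0.7 + 14.8 − 12.2) / 5 = 1.0000%
Mean R_m = (-5.6 + 7.2 − 1.9 + 10.2 − 4.7) / 5 = 1.0400%
Σ(R_i − R̄_i)(R_m − R̄_m) = 403.4500  ⇒  Cov = 403.4500 / 4 = 100.8625
Σ(R_m − R̄_m)² = 207.5320  ⇒  Var(R_m) = 207.5320 / 4 = 51.8830
β = Cov / Var(R_m) = 100.8625 / 51.8830 = 1.9440
MRP = 8.29% − 5.08% = 3.21%
E(R) = R_f + β × MRP = 5.08% + 1.9440 × 3.21% = 11.32%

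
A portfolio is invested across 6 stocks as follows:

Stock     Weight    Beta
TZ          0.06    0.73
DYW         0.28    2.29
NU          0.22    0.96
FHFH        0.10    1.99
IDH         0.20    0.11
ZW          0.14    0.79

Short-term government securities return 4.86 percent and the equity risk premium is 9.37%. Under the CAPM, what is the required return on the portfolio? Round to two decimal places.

β_P = Σ w_i β_i = 0.06×0.73 + 0.28×2.29 + 0.22×0.96 + 0.10×1.99 + 0.20×0.11 + 0.14×0.79 = 1.2278
E(R_P) = R_f + β_P × MRP = 4.86% + 1.2278 × 9.37% = 16.36%

16.36%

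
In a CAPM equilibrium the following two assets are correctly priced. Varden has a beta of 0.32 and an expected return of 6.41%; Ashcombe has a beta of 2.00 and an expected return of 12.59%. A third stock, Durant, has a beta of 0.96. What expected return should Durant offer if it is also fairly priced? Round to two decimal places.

8.76%

MRP (SML slope) = (12.59% − 6.41%) / (2.00 − 0.32) = 6.18% / 1.68 = 3.6786%
R_f (intercept) = 6.41% − 0.32 × 3.6786% = 5.2328%
E(R_Durant) = R_f + β × MRP = 5.2328% + 0.96 × 3.6786% = 8.76%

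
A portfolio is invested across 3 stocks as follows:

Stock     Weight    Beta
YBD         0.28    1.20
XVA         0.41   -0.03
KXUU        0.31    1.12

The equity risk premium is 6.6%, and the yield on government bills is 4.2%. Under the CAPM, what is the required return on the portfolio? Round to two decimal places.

β_P = Σ w_i β_i = 0.28×1.20 + 0.41×-0.03 + 0.31×1.12 = 0.6709
E(R_P) = R_f + β_P × MRP = 4.2% + 0.6709 × 6.6% = 8.63%

8.63%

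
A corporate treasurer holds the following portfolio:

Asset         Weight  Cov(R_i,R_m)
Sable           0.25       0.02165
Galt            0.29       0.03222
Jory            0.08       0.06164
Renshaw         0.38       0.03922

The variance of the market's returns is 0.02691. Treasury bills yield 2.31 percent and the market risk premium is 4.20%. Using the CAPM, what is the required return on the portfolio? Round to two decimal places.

7.71%

β_Sable = 0.02165 / 0.02691 = 0.8045
β_Galt = 0.03222 / 0.02691 = 1.1973
β_Jory = 0.06164 / 0.02691 = 2.2906
β_Renshaw = 0.03922 / 0.02691 = 1.4575
β_P = Σ w_i β_i = 0.25×0.8045 + 0.29×1.1973 + 0.08×2.2906 + 0.38×1.4575 = 1.2854
E(R_P) = R_f + β_P × MRP = 2.31% + 1.2854 × 4.20% = 7.71%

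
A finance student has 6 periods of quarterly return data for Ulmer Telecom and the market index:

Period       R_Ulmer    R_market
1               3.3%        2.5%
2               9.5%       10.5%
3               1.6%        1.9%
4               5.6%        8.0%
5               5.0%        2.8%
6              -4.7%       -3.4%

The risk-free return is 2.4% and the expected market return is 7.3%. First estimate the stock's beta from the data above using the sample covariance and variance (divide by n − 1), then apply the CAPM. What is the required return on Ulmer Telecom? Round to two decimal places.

6.88%

Mean R_i = (3.3 + 9.5 + 1.6 + 5.6 + 5.0 − 4.7) / 6 = 3.3833%
Mean R_m = (2.5 + 10.5 + 1.9 + 8.0 + 2.8 − 3.4) / 6 = 3.7167%
Σ(R_i − R̄_i)(R_m − R̄_m) = 110.3717  ⇒  Cov = 110.3717 / 5 = 22.0743
Σ(R_m − R̄_m)² = 120.6283  ⇒  Var(R_m) = 120.6283 / 5 = 24.1257
β = Cov / Var(R_m) = 22.0743 / 24.1257 = 0.9150
MRP = 7.3% − 2.4% = 4.90%
E(R) = R_f + β × MRP = 2.4% + 0.9150 × 4.9% = 6.88%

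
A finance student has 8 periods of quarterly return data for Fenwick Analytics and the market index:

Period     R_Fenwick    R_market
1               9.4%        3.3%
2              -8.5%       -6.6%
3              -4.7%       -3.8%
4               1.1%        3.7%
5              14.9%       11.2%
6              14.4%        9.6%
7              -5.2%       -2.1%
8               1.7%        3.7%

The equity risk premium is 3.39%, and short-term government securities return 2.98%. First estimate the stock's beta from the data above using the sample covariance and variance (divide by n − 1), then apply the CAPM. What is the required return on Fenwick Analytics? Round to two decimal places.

Mean R_i = (9.4 − 8.5 − 4.7 + 1.1 + 14.9 + 14.4 − 5.2 + 1.7) / 8 = 2.8875%
Mean R_m = (3.3 − 6.6 − 3.8 + 3.7 + 11.2 + 9.6 − 2.1 + 3.7) / 8 = 2.3750%
Σ(R_i − R̄_i)(R_m − R̄_m) = 376.5175  ⇒  Cov = 376.5175 / 7 = 53.7882
Σ(R_m − R̄_m)² = 273.1550  ⇒  Var(R_m) = 273.1550 / 7 = 39.0221
β = Cov / Var(R_m) = 53.7882 / 39.0221 = 1.3784
E(R) = R_f + β × MRP = 2.98% + 1.3784 × 3.39% = 7.65%

7.65%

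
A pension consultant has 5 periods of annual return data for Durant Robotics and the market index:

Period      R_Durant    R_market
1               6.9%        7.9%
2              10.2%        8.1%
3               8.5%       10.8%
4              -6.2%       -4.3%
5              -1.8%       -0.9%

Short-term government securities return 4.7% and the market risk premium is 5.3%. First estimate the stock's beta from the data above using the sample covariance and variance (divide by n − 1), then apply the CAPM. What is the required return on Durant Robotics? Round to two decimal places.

Mean R_i = (6.9 + 10.2 + 8.5 − 6.2 − 1.8) / 5 = 3.5200%
Mean R_m = (7.9 + 8.1 + 10.8 − 4.3 − 0.9) / 5 = 4.3200%
Σ(R_i − R̄_i)(R_m − R̄_m) = 181.1780  ⇒  Cov = 181.1780 / 4 = 45.2945
Σ(R_m − R̄_m)² = 170.6480  ⇒  Var(R_m) = 170.6480 / 4 = 42.6620
β = Cov / Var(R_m) = 45.2945 / 42.6620 = 1.0617
E(R) = R_f + β × MRP = 4.7% + 1.0617 × 5.3% = 10.33%

10.33%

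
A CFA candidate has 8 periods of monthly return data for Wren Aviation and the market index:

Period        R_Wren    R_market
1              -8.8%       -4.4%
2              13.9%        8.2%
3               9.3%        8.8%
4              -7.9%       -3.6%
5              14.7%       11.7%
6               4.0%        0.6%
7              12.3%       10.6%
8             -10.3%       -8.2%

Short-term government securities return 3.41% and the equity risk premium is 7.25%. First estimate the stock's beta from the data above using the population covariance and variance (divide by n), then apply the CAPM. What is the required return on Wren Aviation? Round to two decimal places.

Mean R_i = (-8.8 + 13.9 + 9.3 − 7.9 + 14.7 + 4.0 + 12.3 − 10.3) / 8 = 3.4000%
Mean R_m = (-4.4 + 8.2 + 8.8 − 3.6 + 11.7 + 0.6 + 10.6 − 8.2) / 8 = 2.9625%
Σ(R_i − R̄_i)(R_m − R̄_m) = 571.6300  ⇒  Cov = 571.6300 / 8 = 71.4538
Σ(R_m − R̄_m)² = 423.6388  ⇒  Var(R_m) = 423.6388 / 8 = 52.9549
β = Cov / Var(R_m) = 71.4538 / 52.9549 = 1.3493
E(R) = R_f + β × MRP = 3.41% + 1.3493 × 7.25% = 13.19%

13.19%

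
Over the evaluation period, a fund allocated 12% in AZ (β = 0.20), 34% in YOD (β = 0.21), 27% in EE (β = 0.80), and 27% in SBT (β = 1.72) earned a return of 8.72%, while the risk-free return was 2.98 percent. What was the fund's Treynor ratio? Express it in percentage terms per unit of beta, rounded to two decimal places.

7.40%

β_P = 0.12×0.20 + 0.34×0.21 + 0.27×0.80 + 0.27×1.72 = 0.7758
Treynor = (R_P − R_f) / β_P = (8.72% − 2.98%) / 0.7758 = 5.74% / 0.7758 = 7.40%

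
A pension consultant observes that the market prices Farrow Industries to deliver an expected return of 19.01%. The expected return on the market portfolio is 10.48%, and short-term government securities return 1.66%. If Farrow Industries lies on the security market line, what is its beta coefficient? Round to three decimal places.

1.967

MRP = 10.48% − 1.66% = 8.82%
β = (E(R) − R_f) / MRP = (19.01% − 1.66%) / 8.82% = 17.35% / 8.82% = 1.967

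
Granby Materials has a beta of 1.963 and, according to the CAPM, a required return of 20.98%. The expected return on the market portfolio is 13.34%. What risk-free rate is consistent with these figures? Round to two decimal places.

E(R) = R_f + β(E(R_m) − R_f) = R_f(1 − β) + β·E(R_m)
20.98% = R_f × (1 − 1.963) + 1.963 × 13.34%
20.98% = R_f × -0.963 + 26.18642%
R_f = (20.98% − 26.18642%) / -0.963 = 5.41%

5.41%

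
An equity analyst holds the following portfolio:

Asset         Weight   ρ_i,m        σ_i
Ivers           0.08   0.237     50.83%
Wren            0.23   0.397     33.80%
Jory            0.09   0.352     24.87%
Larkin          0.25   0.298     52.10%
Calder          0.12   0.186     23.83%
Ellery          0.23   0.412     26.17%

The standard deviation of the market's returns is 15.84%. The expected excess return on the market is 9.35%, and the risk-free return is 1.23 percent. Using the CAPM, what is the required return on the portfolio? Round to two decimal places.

β_Ivers = 0.237 × 50.83% / 15.84% = 0.7605
β_Wren = 0.397 × 33.80% / 15.84% = 0.8471
β_Jory = 0.352 × 24.87% / 15.84% = 0.5527
β_Larkin = 0.298 × 52.10% / 15.84% = 0.9802
β_Calder = 0.186 × 23.83% / 15.84% = 0.2798
β_Ellery = 0.412 × 26.17% / 15.84% = 0.6807
β_P = Σ w_i β_i = 0.08×0.7605 + 0.23×0.8471 + 0.09×0.5527 + 0.25×0.9802 + 0.12×0.2798 + 0.23×0.6807 = 0.7406
E(R_P) = R_f + β_P × MRP = 1.23% + 0.7406 × 9.35% = 8.15%

8.15%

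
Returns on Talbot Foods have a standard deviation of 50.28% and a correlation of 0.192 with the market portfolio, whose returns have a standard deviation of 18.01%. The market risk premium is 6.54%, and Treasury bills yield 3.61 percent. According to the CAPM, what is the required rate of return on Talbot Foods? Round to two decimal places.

β = ρ × σ_i / σ_m = 0.192 × 50.28% / 18.01% = 0.5360
E(R) = 3.61% + 0.5360 × 6.54% = 7.12%

7.12%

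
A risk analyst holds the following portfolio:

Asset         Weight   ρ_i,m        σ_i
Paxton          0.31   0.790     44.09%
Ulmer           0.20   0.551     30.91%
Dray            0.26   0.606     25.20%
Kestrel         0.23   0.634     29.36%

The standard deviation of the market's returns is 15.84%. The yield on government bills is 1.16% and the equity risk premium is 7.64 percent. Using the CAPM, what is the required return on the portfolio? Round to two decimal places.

β_Paxton = 0.790 × 44.09% / 15.84% = 2.1989
β_Ulmer = 0.551 × 30.91% / 15.84% = 1.0752
β_Dray = 0.606 × 25.20% / 15.84% = 0.9641
β_Kestrel = 0.634 × 29.36% / 15.84% = 1.1751
β_P = Σ w_i β_i = 0.31×2.1989 + 0.20×1.0752 + 0.26×0.9641 + 0.23×1.1751 = 1.4176
E(R_P) = R_f + β_P × MRP = 1.16% + 1.4176 × 7.64% = 11.99%

11.99%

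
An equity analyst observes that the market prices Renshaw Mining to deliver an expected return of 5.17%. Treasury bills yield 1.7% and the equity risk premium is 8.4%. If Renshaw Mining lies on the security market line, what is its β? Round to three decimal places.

0.413

β = (E(R) − R_f) / MRP = (5.17% − 1.7%) / 8.4% = 3.47% / 8.4% = 0.413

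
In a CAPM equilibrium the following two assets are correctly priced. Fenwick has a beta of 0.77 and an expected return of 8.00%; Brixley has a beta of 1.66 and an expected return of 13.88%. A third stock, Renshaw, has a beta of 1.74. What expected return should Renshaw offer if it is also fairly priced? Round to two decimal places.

14.41%

MRP (SML slope) = (13.88% − 8.00%) / (1.66 − 0.77) = 5.88% / 0.89 = 6.6067%
R_f (intercept) = 8.00% − 0.77 × 6.6067% = 2.9128%
E(R_Renshaw) = R_f + β × MRP = 2.9128% + 1.74 × 6.6067% = 14.41%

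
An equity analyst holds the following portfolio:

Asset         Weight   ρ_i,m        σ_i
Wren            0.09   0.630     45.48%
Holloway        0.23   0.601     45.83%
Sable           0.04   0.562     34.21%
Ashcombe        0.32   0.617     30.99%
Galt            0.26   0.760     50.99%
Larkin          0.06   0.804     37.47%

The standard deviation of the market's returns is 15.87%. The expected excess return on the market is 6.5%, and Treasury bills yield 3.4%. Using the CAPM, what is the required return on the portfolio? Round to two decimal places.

14.74%

β_Wren = 0.630 × 45.48% / 15.87% = 1.8054
β_Holloway = 0.601 × 45.83% / 15.87% = 1.7356
β_Sable = 0.562 × 34.21% / 15.87% = 1.2115
β_Ashcombe = 0.617 × 30.99% / 15.87% = 1.2048
β_Galt = 0.760 × 50.99% / 15.87% = 2.4419
β_Larkin = 0.804 × 37.47% / 15.87% = 1.8983
β_P = Σ w_i β_i = 0.09×1.8054 + 0.23×1.7356 + 0.04×1.2115 + 0.32×1.2048 + 0.26×2.4419 + 0.06×1.8983 = 1.7445
E(R_P) = R_f + β_P × MRP = 3.4% + 1.7445 × 6.5% = 14.74%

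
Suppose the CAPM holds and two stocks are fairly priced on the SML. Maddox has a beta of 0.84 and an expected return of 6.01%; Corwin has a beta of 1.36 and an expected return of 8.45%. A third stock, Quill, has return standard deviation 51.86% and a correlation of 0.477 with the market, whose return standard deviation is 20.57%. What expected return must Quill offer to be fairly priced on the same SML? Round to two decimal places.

MRP = (8.45% − 6.01%) / (1.36 − 0.84) = 4.6923%
R_f = 6.01% − 0.84 × 4.6923% = 2.0685%
β_Quill = ρ·σ_i/σ_m = 0.477 × 51.86 / 20.57 = 1.2026
E(R_Quill) = R_f + β × MRP = 2.0685% + 1.2026 × 4.6923% = 7.71%

7.71%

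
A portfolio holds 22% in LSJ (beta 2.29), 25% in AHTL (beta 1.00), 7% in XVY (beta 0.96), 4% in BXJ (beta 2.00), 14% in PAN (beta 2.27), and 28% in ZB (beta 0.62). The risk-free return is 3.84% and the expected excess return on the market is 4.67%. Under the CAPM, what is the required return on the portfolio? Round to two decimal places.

10.34%

β_P = Σ w_i β_i = 0.22×2.29 + 0.25×1.00 + 0.07×0.96 + 0.04×2.00 + 0.14×2.27 + 0.28×0.62 = 1.3924
E(R_P) = R_f + β_P × MRP = 3.84% + 1.3924 × 4.67% = 10.34%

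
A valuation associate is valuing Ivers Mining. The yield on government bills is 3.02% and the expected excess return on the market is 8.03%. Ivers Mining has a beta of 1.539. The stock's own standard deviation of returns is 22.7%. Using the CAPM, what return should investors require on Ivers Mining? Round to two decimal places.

15.38%

E(R) = R_f + β × MRP = 3.02% + 1.539 × 8.03% = 15.38%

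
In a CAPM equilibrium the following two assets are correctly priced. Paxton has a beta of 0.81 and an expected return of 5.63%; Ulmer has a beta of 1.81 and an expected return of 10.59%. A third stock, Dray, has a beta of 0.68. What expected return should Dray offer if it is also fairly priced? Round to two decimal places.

4.99%

MRP (SML slope) = (10.59% − 5.63%) / (1.81 − 0.81) = 4.96% / 1.00 = 4.9600%
R_f (intercept) = 5.63% − 0.81 × 4.9600% = 1.6124%
E(R_Dray) = R_f + β × MRP = 1.6124% + 0.68 × 4.9600% = 4.99%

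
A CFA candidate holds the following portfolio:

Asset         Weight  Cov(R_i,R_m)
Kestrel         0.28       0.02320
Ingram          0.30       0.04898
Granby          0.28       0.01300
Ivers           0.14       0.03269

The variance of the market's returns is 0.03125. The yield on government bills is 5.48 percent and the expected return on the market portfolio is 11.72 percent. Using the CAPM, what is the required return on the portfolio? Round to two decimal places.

β_Kestrel = 0.02320 / 0.03125 = 0.7424
β_Ingram = 0.04898 / 0.03125 = 1.5674
β_Granby = 0.01300 / 0.03125 = 0.4160
β_Ivers = 0.03269 / 0.03125 = 1.0461
β_P = Σ w_i β_i = 0.28×0.7424 + 0.30×1.5674 + 0.28×0.4160 + 0.14×1.0461 = 0.9410
MRP = 11.72% − 5.48% = 6.24%
E(R_P) = R_f + β_P × MRP = 5.48% + 0.9410 × 6.24% = 11.35%

11.35%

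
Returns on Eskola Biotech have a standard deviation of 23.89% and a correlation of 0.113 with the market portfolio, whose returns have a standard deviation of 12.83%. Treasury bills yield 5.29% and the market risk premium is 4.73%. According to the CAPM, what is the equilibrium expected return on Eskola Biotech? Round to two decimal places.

6.29%

β = ρ × σ_i / σ_m = 0.113 × 23.89% / 12.83% = 0.2104
E(R) = 5.29% + 0.2104 × 4.73% = 6.29%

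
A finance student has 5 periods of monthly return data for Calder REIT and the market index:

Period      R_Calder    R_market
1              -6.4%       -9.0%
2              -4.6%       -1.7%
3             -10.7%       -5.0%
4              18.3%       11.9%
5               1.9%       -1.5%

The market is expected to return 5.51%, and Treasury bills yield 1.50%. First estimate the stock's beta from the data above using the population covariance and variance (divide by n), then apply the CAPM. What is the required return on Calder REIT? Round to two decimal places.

6.89%

Mean R_i = (-6.4 − 4.6 − 10.7 + 18.3 + 1.9) / 5 = -0.3000%
Mean R_m = (-9.0 − 1.7 − 5.0 + 11.9 − 1.5) / 5 = -1.0600%
Σ(R_i − R̄_i)(R_m − R̄_m) = 332.2500  ⇒  Cov = 332.2500 / 5 = 66.4500
Σ(R_m − R̄_m)² = 247.1320  ⇒  Var(R_m) = 247.1320 / 5 = 49.4264
β = Cov / Var(R_m) = 66.4500 / 49.4264 = 1.3444
MRP = 5.51% − 1.50% = 4.01%
E(R) = R_f + β × MRP = 1.50% + 1.3444 × 4.01% = 6.89%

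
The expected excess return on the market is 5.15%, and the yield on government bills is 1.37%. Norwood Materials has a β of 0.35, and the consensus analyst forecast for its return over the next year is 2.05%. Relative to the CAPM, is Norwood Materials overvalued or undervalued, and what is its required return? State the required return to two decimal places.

Required return = R_f + β·MRP = 1.37% + 0.35 × 5.15% = 3.17%
Forecast 2.05% < required 3.17% → the stock plots below the SML → overvalued.

Overvalued; required return 3.17%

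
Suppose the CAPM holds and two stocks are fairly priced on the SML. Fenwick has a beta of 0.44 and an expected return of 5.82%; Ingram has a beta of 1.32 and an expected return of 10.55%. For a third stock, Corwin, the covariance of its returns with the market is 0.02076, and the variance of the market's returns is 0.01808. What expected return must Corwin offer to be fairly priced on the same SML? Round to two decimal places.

MRP = (10.55% − 5.82%) / (1.32 − 0.44) = 5.3750%
R_f = 5.82% − 0.44 × 5.3750% = 3.4550%
β_Corwin = Cov / Var(R_m) = 0.02076 / 0.01808 = 1.1482
E(R_Corwin) = R_f + β × MRP = 3.4550% + 1.1482 × 5.3750% = 9.63%

9.63%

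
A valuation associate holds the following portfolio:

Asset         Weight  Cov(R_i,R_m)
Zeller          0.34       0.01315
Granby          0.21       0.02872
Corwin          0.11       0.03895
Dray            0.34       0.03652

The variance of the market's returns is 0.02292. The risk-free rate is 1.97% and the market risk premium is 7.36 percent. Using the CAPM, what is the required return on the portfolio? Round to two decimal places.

10.71%

β_Zeller = 0.01315 / 0.02292 = 0.5737
β_Granby = 0.02872 / 0.02292 = 1.2531
β_Corwin = 0.03895 / 0.02292 = 1.6994
β_Dray = 0.03652 / 0.02292 = 1.5934
β_P = Σ w_i β_i = 0.34×0.5737 + 0.21×1.2531 + 0.11×1.6994 + 0.34×1.5934 = 1.1869
E(R_P) = R_f + β_P × MRP = 1.97% + 1.1869 × 7.36% = 10.71%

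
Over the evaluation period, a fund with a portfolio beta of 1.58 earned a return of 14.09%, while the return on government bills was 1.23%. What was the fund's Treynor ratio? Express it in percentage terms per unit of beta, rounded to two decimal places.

8.14%

Treynor = (R_P − R_f) / β_P = (14.09% − 1.23%) / 1.5800 = 12.86% / 1.5800 = 8.14%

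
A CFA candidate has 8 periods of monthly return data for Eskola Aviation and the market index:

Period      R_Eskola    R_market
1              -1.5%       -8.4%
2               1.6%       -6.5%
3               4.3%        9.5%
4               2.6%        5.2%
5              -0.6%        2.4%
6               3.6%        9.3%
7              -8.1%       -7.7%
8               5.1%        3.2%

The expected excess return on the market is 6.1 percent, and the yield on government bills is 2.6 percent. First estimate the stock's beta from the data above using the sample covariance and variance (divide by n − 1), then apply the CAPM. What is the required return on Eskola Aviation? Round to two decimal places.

5.15%

Mean R_i = (-1.5 + 1.6 + 4.3 + 2.6 − 0.6 + 3.6 − 8.1 + 5.1) / 8 = 0.8750%
Mean R_m = (-8.4 − 6.5 + 9.5 + 5.2 + 2.4 + 9.3 − 7.7 + 3.2) / 8 = 0.8750%
Σ(R_i − R̄_i)(R_m − R̄_m) = 161.1750  ⇒  Cov = 161.1750 / 7 = 23.0250
Σ(R_m − R̄_m)² = 385.7550  ⇒  Var(R_m) = 385.7550 / 7 = 55.1079
β = Cov / Var(R_m) = 23.0250 / 55.1079 = 0.4178
E(R) = R_f + β × MRP = 2.6% + 0.4178 × 6.1% = 5.15%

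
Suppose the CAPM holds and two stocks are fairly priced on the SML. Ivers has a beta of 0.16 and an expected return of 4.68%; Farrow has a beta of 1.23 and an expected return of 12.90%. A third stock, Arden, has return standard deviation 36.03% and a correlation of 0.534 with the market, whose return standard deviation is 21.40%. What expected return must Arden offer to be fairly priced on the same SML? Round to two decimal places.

10.36%

MRP = (12.90% − 4.68%) / (1.23 − 0.16) = 7.6822%
R_f = 4.68% − 0.16 × 7.6822% = 3.4508%
β_Arden = ρ·σ_i/σ_m = 0.534 × 36.03 / 21.40 = 0.8991
E(R_Arden) = R_f + β × MRP = 3.4508% + 0.8991 × 7.6822% = 10.36%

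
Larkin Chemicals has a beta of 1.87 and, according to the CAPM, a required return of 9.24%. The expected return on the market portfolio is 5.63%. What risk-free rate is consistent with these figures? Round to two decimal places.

1.48%

E(R) = R_f + β(E(R_m) − R_f) = R_f(1 − β) + β·E(R_m)
9.24% = R_f × (1 − 1.87) + 1.87 × 5.63%
9.24% = R_f × -0.87 + 10.5281%
R_f = (9.24% − 10.5281%) / -0.87 = 1.48%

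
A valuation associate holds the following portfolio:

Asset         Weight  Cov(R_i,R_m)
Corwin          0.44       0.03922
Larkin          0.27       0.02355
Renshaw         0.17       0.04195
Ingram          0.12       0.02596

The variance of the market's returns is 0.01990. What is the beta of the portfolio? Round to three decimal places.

β_Corwin = 0.03922 / 0.01990 = 1.9709
β_Larkin = 0.02355 / 0.01990 = 1.1834
β_Renshaw = 0.04195 / 0.01990 = 2.1080
β_Ingram = 0.02596 / 0.01990 = 1.3045
β_P = Σ w_i β_i = 0.44×1.9709 + 0.27×1.1834 + 0.17×2.1080 + 0.12×1.3045 = 1.7016

1.702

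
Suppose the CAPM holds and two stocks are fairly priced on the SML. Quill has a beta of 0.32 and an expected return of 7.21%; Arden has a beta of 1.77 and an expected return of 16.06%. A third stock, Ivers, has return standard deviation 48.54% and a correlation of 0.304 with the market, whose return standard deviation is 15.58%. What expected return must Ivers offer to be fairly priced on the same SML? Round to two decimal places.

MRP = (16.06% − 7.21%) / (1.77 − 0.32) = 6.1034%
R_f = 7.21% − 0.32 × 6.1034% = 5.2569%
β_Ivers = ρ·σ_i/σ_m = 0.304 × 48.54 / 15.58 = 0.9471
E(R_Ivers) = R_f + β × MRP = 5.2569% + 0.9471 × 6.1034% = 11.04%

11.04%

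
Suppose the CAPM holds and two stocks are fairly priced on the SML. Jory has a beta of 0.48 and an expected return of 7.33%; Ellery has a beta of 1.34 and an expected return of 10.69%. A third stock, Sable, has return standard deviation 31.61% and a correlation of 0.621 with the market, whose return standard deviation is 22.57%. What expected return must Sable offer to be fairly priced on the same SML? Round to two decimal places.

8.85%

MRP = (10.69% − 7.33%) / (1.34 − 0.48) = 3.9070%
R_f = 7.33% − 0.48 × 3.9070% = 5.4546%
β_Sable = ρ·σ_i/σ_m = 0.621 × 31.61 / 22.57 = 0.8697
E(R_Sable) = R_f + β × MRP = 5.4546% + 0.8697 × 3.9070% = 8.85%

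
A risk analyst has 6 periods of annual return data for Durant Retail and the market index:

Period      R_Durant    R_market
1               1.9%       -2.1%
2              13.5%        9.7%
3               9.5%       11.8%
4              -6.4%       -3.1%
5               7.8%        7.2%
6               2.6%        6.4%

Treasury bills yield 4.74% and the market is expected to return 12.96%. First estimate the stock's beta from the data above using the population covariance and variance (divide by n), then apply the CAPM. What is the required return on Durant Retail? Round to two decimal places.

12.81%

Mean R_i = (1.9 + 13.5 + 9.5 − 6.4 + 7.8 + 2.6) / 6 = 4.8167%
Mean R_m = (-2.1 + 9.7 + 11.8 − 3.1 + 7.2 + 6.4) / 6 = 4.9833%
Σ(R_i − R̄_i)(R_m − R̄_m) = 187.6817  ⇒  Cov = 187.6817 / 6 = 31.2803
Σ(R_m − R̄_m)² = 191.1483  ⇒  Var(R_m) = 191.1483 / 6 = 31.8581
β = Cov / Var(R_m) = 31.2803 / 31.8581 = 0.9819
MRP = 12.96% − 4.74% = 8.22%
E(R) = R_f + β × MRP = 4.74% + 0.9819 × 8.22% = 12.81%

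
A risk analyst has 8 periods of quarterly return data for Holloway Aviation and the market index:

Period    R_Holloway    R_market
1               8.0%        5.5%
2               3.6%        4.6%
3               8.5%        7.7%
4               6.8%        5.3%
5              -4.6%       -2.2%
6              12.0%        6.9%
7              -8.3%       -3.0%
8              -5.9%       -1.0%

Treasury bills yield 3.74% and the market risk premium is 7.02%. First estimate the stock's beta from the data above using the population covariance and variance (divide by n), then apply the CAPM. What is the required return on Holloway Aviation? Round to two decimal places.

Mean R_i = (8.0 + 3.6 + 8.5 + 6.8 − 4.6 + 12.0 − 8.3 − 5.9) / 8 = 2.5125%
Mean R_m = (5.5 + 4.6 + 7.7 + 5.3 − 2.2 + 6.9 − 3.0 − 1.0) / 8 = 2.9750%
Σ(R_i − R̄_i)(R_m − R̄_m) = 225.9725  ⇒  Cov = 225.9725 / 8 = 28.2466
Σ(R_m − R̄_m)² = 130.4350  ⇒  Var(R_m) = 130.4350 / 8 = 16.3044
β = Cov / Var(R_m) = 28.2466 / 16.3044 = 1.7325
E(R) = R_f + β × MRP = 3.74% + 1.7325 × 7.02% = 15.90%

15.90%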